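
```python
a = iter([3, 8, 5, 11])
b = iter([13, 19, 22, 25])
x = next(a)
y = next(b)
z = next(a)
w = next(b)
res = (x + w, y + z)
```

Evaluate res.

Step 1: a iterates [3, 8, 5, 11], b iterates [13, 19, 22, 25].
Step 2: x = next(a) = 3, y = next(b) = 13.
Step 3: z = next(a) = 8, w = next(b) = 19.
Step 4: res = (3 + 19, 13 + 8) = (22, 21).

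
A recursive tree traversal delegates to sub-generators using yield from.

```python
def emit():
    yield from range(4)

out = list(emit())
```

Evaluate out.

Step 1: yield from delegates to the iterable, yielding each element.
Step 2: Collected values: [0, 1, 2, 3].
Therefore out = [0, 1, 2, 3].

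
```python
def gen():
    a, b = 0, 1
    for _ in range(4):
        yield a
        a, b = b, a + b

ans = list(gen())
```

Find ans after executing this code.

Step 1: Fibonacci-like sequence starting with a=0, b=1:
  Iteration 1: yield a=0, then a,b = 1,1
  Iteration 2: yield a=1, then a,b = 1,2
  Iteration 3: yield a=1, then a,b = 2,3
  Iteration 4: yield a=2, then a,b = 3,5
Therefore ans = [0, 1, 1, 2].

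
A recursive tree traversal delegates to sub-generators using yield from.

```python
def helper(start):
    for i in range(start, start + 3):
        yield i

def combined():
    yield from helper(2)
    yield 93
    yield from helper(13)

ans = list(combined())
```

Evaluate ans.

Step 1: combined() delegates to helper(2):
  yield 2
  yield 3
  yield 4
Step 2: yield 93
Step 3: Delegates to helper(13):
  yield 13
  yield 14
  yield 15
Therefore ans = [2, 3, 4, 93, 13, 14, 15].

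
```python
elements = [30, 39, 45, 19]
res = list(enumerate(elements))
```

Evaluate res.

Step 1: enumerate pairs each element with its index:
  (0, 30)
  (1, 39)
  (2, 45)
  (3, 19)
Therefore res = [(0, 30), (1, 39), (2, 45), (3, 19)].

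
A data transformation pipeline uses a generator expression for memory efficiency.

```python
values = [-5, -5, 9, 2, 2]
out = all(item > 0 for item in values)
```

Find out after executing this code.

Step 1: Check item > 0 for each element in [-5, -5, 9, 2, 2]:
  -5 > 0: False
  -5 > 0: False
  9 > 0: True
  2 > 0: True
  2 > 0: True
Step 2: all() returns False.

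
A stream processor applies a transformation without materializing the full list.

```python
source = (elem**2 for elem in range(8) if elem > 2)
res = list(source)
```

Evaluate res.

Step 1: For range(8), keep elem > 2, then square:
  elem=0: 0 <= 2, excluded
  elem=1: 1 <= 2, excluded
  elem=2: 2 <= 2, excluded
  elem=3: 3 > 2, yield 3**2 = 9
  elem=4: 4 > 2, yield 4**2 = 16
  elem=5: 5 > 2, yield 5**2 = 25
  elem=6: 6 > 2, yield 6**2 = 36
  elem=7: 7 > 2, yield 7**2 = 49
Therefore res = [9, 16, 25, 36, 49].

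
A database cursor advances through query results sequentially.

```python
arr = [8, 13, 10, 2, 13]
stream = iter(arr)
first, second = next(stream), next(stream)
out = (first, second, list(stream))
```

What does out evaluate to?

Step 1: Create iterator over [8, 13, 10, 2, 13].
Step 2: first = 8, second = 13.
Step 3: Remaining elements: [10, 2, 13].
Therefore out = (8, 13, [10, 2, 13]).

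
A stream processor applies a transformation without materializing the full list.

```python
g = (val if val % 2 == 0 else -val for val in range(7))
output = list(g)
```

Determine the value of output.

Step 1: For each val in range(7), yield val if even, else -val:
  val=0: even, yield 0
  val=1: odd, yield -1
  val=2: even, yield 2
  val=3: odd, yield -3
  val=4: even, yield 4
  val=5: odd, yield -5
  val=6: even, yield 6
Therefore output = [0, -1, 2, -3, 4, -5, 6].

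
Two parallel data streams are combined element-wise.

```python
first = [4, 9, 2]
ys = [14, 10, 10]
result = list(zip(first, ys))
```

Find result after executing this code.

Step 1: zip pairs elements at same index:
  Index 0: (4, 14)
  Index 1: (9, 10)
  Index 2: (2, 10)
Therefore result = [(4, 14), (9, 10), (2, 10)].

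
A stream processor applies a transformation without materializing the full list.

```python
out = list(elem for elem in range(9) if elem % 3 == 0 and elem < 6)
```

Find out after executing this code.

Step 1: Filter range(9) where elem % 3 == 0 and elem < 6:
  elem=0: both conditions met, included
  elem=1: excluded (1 % 3 != 0)
  elem=2: excluded (2 % 3 != 0)
  elem=3: both conditions met, included
  elem=4: excluded (4 % 3 != 0)
  elem=5: excluded (5 % 3 != 0)
  elem=6: excluded (6 >= 6)
  elem=7: excluded (7 % 3 != 0, 7 >= 6)
  elem=8: excluded (8 % 3 != 0, 8 >= 6)
Therefore out = [0, 3].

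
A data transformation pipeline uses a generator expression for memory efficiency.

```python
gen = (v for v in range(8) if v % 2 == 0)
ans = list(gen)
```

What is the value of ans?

Step 1: Filter range(8) keeping only even values:
  v=0: even, included
  v=1: odd, excluded
  v=2: even, included
  v=3: odd, excluded
  v=4: even, included
  v=5: odd, excluded
  v=6: even, included
  v=7: odd, excluded
Therefore ans = [0, 2, 4, 6].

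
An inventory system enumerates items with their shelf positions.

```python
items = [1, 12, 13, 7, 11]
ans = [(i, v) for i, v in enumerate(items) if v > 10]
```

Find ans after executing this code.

Step 1: Filter enumerate([1, 12, 13, 7, 11]) keeping v > 10:
  (0, 1): 1 <= 10, excluded
  (1, 12): 12 > 10, included
  (2, 13): 13 > 10, included
  (3, 7): 7 <= 10, excluded
  (4, 11): 11 > 10, included
Therefore ans = [(1, 12), (2, 13), (4, 11)].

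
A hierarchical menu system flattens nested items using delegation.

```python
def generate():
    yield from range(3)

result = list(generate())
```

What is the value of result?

Step 1: yield from delegates to the iterable, yielding each element.
Step 2: Collected values: [0, 1, 2].
Therefore result = [0, 1, 2].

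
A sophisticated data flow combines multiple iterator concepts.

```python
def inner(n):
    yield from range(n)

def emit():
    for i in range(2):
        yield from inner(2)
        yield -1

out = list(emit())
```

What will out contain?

Step 1: For each i in range(2):
  i=0: yield from inner(2) -> [0, 1], then yield -1
  i=1: yield from inner(2) -> [0, 1], then yield -1
Therefore out = [0, 1, -1, 0, 1, -1].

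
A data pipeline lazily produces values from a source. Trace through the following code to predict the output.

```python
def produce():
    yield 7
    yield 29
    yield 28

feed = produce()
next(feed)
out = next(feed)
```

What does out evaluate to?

Step 1: produce() creates a generator.
Step 2: next(feed) yields 7 (consumed and discarded).
Step 3: next(feed) yields 29, assigned to out.
Therefore out = 29.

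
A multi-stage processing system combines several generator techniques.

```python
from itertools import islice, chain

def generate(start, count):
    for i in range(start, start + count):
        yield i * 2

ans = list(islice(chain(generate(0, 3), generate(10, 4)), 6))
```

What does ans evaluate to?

Step 1: generate(0, 3) yields [0, 2, 4].
Step 2: generate(10, 4) yields [20, 22, 24, 26].
Step 3: chain concatenates: [0, 2, 4, 20, 22, 24, 26].
Step 4: islice takes first 6: [0, 2, 4, 20, 22, 24].
Therefore ans = [0, 2, 4, 20, 22, 24].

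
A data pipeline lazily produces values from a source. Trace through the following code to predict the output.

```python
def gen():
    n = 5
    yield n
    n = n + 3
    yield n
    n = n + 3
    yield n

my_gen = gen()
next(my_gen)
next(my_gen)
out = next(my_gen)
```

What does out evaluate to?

Step 1: Trace through generator execution:
  Yield 1: n starts at 5, yield 5
  Yield 2: n = 5 + 3 = 8, yield 8
  Yield 3: n = 8 + 3 = 11, yield 11
Step 2: First next() gets 5, second next() gets the second value, third next() yields 11.
Therefore out = 11.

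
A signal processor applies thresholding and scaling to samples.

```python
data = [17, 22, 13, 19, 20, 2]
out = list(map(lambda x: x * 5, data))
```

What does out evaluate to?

Step 1: Apply lambda x: x * 5 to each element:
  17 -> 85
  22 -> 110
  13 -> 65
  19 -> 95
  20 -> 100
  2 -> 10
Therefore out = [85, 110, 65, 95, 100, 10].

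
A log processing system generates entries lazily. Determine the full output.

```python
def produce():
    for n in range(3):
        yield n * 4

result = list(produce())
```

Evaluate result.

Step 1: For each n in range(3), yield n * 4:
  n=0: yield 0 * 4 = 0
  n=1: yield 1 * 4 = 4
  n=2: yield 2 * 4 = 8
Therefore result = [0, 4, 8].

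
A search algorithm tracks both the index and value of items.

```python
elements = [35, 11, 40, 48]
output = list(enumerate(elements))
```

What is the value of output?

Step 1: enumerate pairs each element with its index:
  (0, 35)
  (1, 11)
  (2, 40)
  (3, 48)
Therefore output = [(0, 35), (1, 11), (2, 40), (3, 48)].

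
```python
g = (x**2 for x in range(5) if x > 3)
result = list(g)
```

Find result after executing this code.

Step 1: For range(5), keep x > 3, then square:
  x=0: 0 <= 3, excluded
  x=1: 1 <= 3, excluded
  x=2: 2 <= 3, excluded
  x=3: 3 <= 3, excluded
  x=4: 4 > 3, yield 4**2 = 16
Therefore result = [16].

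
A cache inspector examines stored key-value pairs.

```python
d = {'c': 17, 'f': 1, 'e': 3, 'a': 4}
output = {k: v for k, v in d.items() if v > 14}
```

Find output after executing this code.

Step 1: Filter items where value > 14:
  'c': 17 > 14: kept
  'f': 1 <= 14: removed
  'e': 3 <= 14: removed
  'a': 4 <= 14: removed
Therefore output = {'c': 17}.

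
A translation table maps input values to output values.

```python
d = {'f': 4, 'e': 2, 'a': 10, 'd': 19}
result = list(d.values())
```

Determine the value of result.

Step 1: d.values() returns the dictionary values in insertion order.
Therefore result = [4, 2, 10, 19].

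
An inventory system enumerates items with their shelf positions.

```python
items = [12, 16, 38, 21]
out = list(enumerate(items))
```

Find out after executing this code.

Step 1: enumerate pairs each element with its index:
  (0, 12)
  (1, 16)
  (2, 38)
  (3, 21)
Therefore out = [(0, 12), (1, 16), (2, 38), (3, 21)].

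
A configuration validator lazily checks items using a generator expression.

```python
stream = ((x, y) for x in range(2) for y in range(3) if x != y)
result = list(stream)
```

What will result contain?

Step 1: Nested generator over range(2) x range(3) where x != y:
  (0, 0): excluded (x == y)
  (0, 1): included
  (0, 2): included
  (1, 0): included
  (1, 1): excluded (x == y)
  (1, 2): included
Therefore result = [(0, 1), (0, 2), (1, 0), (1, 2)].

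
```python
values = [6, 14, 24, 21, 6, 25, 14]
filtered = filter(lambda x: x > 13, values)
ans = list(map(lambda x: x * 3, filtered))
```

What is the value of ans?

Step 1: Filter values for elements > 13:
  6: removed
  14: kept
  24: kept
  21: kept
  6: removed
  25: kept
  14: kept
Step 2: Map x * 3 on filtered [14, 24, 21, 25, 14]:
  14 -> 42
  24 -> 72
  21 -> 63
  25 -> 75
  14 -> 42
Therefore ans = [42, 72, 63, 75, 42].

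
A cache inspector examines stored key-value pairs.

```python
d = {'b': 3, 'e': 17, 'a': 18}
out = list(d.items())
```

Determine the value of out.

Step 1: d.items() returns (key, value) pairs in insertion order.
Therefore out = [('b', 3), ('e', 17), ('a', 18)].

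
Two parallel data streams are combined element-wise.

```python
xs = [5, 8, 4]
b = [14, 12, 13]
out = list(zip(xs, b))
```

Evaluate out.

Step 1: zip pairs elements at same index:
  Index 0: (5, 14)
  Index 1: (8, 12)
  Index 2: (4, 13)
Therefore out = [(5, 14), (8, 12), (4, 13)].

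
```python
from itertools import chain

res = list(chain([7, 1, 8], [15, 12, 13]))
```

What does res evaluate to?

Step 1: chain() concatenates iterables: [7, 1, 8] + [15, 12, 13].
Therefore res = [7, 1, 8, 15, 12, 13].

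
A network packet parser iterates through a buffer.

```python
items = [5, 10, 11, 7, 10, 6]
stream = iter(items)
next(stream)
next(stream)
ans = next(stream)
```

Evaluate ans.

Step 1: Create iterator over [5, 10, 11, 7, 10, 6].
Step 2: next() consumes 5.
Step 3: next() consumes 10.
Step 4: next() returns 11.
Therefore ans = 11.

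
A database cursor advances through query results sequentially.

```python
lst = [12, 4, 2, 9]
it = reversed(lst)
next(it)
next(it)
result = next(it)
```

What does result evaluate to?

Step 1: reversed([12, 4, 2, 9]) gives iterator: [9, 2, 4, 12].
Step 2: First next() = 9, second next() = 2.
Step 3: Third next() = 4.
Therefore result = 4.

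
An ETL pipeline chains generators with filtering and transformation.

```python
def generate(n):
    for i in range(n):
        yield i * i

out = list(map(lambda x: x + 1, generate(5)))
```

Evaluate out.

Step 1: generate(5) yields squares: [0, 1, 4, 9, 16].
Step 2: map adds 1 to each: [1, 2, 5, 10, 17].
Therefore out = [1, 2, 5, 10, 17].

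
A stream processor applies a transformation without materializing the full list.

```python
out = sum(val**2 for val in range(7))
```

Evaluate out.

Step 1: Compute val**2 for each val in range(7):
  val=0: 0**2 = 0
  val=1: 1**2 = 1
  val=2: 2**2 = 4
  val=3: 3**2 = 9
  val=4: 4**2 = 16
  val=5: 5**2 = 25
  val=6: 6**2 = 36
Step 2: sum = 0 + 1 + 4 + 9 + 16 + 25 + 36 = 91.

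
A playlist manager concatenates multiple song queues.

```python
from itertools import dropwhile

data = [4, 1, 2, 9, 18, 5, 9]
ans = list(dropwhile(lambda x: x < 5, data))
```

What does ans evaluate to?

Step 1: dropwhile drops elements while < 5:
  4 < 5: dropped
  1 < 5: dropped
  2 < 5: dropped
  9: kept (dropping stopped)
Step 2: Remaining elements kept regardless of condition.
Therefore ans = [9, 18, 5, 9].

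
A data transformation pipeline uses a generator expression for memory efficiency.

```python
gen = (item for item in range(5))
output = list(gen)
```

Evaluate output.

Step 1: Generator expression iterates range(5): [0, 1, 2, 3, 4].
Step 2: list() collects all values.
Therefore output = [0, 1, 2, 3, 4].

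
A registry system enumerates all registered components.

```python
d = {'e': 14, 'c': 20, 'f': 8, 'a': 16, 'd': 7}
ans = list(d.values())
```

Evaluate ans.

Step 1: d.values() returns the dictionary values in insertion order.
Therefore ans = [14, 20, 8, 16, 7].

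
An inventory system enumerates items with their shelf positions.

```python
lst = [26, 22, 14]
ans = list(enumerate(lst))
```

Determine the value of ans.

Step 1: enumerate pairs each element with its index:
  (0, 26)
  (1, 22)
  (2, 14)
Therefore ans = [(0, 26), (1, 22), (2, 14)].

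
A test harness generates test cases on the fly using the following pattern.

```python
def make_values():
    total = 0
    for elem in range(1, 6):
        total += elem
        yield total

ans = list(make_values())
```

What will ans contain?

Step 1: Generator accumulates running sum:
  elem=1: total = 1, yield 1
  elem=2: total = 3, yield 3
  elem=3: total = 6, yield 6
  elem=4: total = 10, yield 10
  elem=5: total = 15, yield 15
Therefore ans = [1, 3, 6, 10, 15].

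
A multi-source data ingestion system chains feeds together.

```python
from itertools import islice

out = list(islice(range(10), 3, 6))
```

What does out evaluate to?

Step 1: islice(range(10), 3, 6) takes elements at indices [3, 6).
Step 2: Elements: [3, 4, 5].
Therefore out = [3, 4, 5].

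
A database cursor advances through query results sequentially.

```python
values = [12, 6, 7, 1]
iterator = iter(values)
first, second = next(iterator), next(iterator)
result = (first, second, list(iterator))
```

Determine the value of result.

Step 1: Create iterator over [12, 6, 7, 1].
Step 2: first = 12, second = 6.
Step 3: Remaining elements: [7, 1].
Therefore result = (12, 6, [7, 1]).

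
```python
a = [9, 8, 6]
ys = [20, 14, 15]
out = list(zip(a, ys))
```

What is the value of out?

Step 1: zip pairs elements at same index:
  Index 0: (9, 20)
  Index 1: (8, 14)
  Index 2: (6, 15)
Therefore out = [(9, 20), (8, 14), (6, 15)].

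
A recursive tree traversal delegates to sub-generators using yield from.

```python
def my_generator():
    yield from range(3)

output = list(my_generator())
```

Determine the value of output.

Step 1: yield from delegates to the iterable, yielding each element.
Step 2: Collected values: [0, 1, 2].
Therefore output = [0, 1, 2].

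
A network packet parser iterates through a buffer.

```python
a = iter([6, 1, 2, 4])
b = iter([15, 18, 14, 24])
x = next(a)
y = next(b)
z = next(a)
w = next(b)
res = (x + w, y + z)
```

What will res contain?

Step 1: a iterates [6, 1, 2, 4], b iterates [15, 18, 14, 24].
Step 2: x = next(a) = 6, y = next(b) = 15.
Step 3: z = next(a) = 1, w = next(b) = 18.
Step 4: res = (6 + 18, 15 + 1) = (24, 16).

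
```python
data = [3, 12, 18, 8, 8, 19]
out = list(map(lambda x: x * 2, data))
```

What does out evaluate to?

Step 1: Apply lambda x: x * 2 to each element:
  3 -> 6
  12 -> 24
  18 -> 36
  8 -> 16
  8 -> 16
  19 -> 38
Therefore out = [6, 24, 36, 16, 16, 38].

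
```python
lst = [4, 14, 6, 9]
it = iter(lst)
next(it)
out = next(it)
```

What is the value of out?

Step 1: Create iterator over [4, 14, 6, 9].
Step 2: next() consumes 4.
Step 3: next() returns 14.
Therefore out = 14.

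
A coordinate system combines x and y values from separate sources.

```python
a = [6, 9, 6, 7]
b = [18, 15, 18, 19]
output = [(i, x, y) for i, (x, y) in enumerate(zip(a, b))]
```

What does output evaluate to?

Step 1: enumerate(zip(a, b)) gives index with paired elements:
  i=0: (6, 18)
  i=1: (9, 15)
  i=2: (6, 18)
  i=3: (7, 19)
Therefore output = [(0, 6, 18), (1, 9, 15), (2, 6, 18), (3, 7, 19)].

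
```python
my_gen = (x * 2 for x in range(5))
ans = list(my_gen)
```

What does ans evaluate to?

Step 1: For each x in range(5), compute x*2:
  x=0: 0*2 = 0
  x=1: 1*2 = 2
  x=2: 2*2 = 4
  x=3: 3*2 = 6
  x=4: 4*2 = 8
Therefore ans = [0, 2, 4, 6, 8].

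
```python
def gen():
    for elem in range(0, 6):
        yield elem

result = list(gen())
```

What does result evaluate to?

Step 1: The generator yields each value from range(0, 6).
Step 2: list() consumes all yields: [0, 1, 2, 3, 4, 5].
Therefore result = [0, 1, 2, 3, 4, 5].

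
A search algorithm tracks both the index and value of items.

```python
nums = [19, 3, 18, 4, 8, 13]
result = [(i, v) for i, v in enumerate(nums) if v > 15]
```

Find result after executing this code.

Step 1: Filter enumerate([19, 3, 18, 4, 8, 13]) keeping v > 15:
  (0, 19): 19 > 15, included
  (1, 3): 3 <= 15, excluded
  (2, 18): 18 > 15, included
  (3, 4): 4 <= 15, excluded
  (4, 8): 8 <= 15, excluded
  (5, 13): 13 <= 15, excluded
Therefore result = [(0, 19), (2, 18)].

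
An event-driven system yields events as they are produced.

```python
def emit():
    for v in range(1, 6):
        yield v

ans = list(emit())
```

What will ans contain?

Step 1: The generator yields each value from range(1, 6).
Step 2: list() consumes all yields: [1, 2, 3, 4, 5].
Therefore ans = [1, 2, 3, 4, 5].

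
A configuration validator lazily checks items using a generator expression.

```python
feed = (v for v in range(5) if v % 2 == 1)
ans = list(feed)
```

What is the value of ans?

Step 1: Filter range(5) keeping only odd values:
  v=0: even, excluded
  v=1: odd, included
  v=2: even, excluded
  v=3: odd, included
  v=4: even, excluded
Therefore ans = [1, 3].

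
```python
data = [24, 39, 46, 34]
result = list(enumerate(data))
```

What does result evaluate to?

Step 1: enumerate pairs each element with its index:
  (0, 24)
  (1, 39)
  (2, 46)
  (3, 34)
Therefore result = [(0, 24), (1, 39), (2, 46), (3, 34)].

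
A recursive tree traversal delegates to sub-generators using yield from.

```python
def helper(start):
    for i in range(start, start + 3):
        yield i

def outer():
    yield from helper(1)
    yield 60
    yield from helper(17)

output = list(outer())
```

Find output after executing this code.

Step 1: outer() delegates to helper(1):
  yield 1
  yield 2
  yield 3
Step 2: yield 60
Step 3: Delegates to helper(17):
  yield 17
  yield 18
  yield 19
Therefore output = [1, 2, 3, 60, 17, 18, 19].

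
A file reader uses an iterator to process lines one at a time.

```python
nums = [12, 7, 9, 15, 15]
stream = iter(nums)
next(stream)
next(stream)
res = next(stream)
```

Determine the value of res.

Step 1: Create iterator over [12, 7, 9, 15, 15].
Step 2: next() consumes 12.
Step 3: next() consumes 7.
Step 4: next() returns 9.
Therefore res = 9.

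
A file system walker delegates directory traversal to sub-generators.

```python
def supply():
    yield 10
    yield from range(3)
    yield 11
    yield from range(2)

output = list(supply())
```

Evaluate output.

Step 1: Trace yields in order:
  yield 10
  yield 0
  yield 1
  yield 2
  yield 11
  yield 0
  yield 1
Therefore output = [10, 0, 1, 2, 11, 0, 1].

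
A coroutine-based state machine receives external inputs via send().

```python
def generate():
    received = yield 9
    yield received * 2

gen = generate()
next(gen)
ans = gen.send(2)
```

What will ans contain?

Step 1: next(gen) advances to first yield, producing 9.
Step 2: send(2) resumes, received = 2.
Step 3: yield received * 2 = 2 * 2 = 4.
Therefore ans = 4.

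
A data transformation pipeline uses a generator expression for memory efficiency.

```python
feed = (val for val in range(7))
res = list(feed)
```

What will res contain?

Step 1: Generator expression iterates range(7): [0, 1, 2, 3, 4, 5, 6].
Step 2: list() collects all values.
Therefore res = [0, 1, 2, 3, 4, 5, 6].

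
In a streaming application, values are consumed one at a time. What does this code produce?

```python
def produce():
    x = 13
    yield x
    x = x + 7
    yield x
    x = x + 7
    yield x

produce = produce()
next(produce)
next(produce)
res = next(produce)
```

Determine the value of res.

Step 1: Trace through generator execution:
  Yield 1: x starts at 13, yield 13
  Yield 2: x = 13 + 7 = 20, yield 20
  Yield 3: x = 20 + 7 = 27, yield 27
Step 2: First next() gets 13, second next() gets the second value, third next() yields 27.
Therefore res = 27.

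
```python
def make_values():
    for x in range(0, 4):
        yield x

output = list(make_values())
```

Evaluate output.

Step 1: The generator yields each value from range(0, 4).
Step 2: list() consumes all yields: [0, 1, 2, 3].
Therefore output = [0, 1, 2, 3].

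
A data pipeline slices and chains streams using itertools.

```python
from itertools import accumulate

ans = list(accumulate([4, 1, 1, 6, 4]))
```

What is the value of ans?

Step 1: accumulate computes running sums:
  + 4 = 4
  + 1 = 5
  + 1 = 6
  + 6 = 12
  + 4 = 16
Therefore ans = [4, 5, 6, 12, 16].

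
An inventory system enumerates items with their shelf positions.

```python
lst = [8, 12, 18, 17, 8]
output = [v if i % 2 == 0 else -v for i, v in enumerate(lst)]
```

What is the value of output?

Step 1: For each (i, v), keep v if i is even, negate if odd:
  i=0 (even): keep 8
  i=1 (odd): negate to -12
  i=2 (even): keep 18
  i=3 (odd): negate to -17
  i=4 (even): keep 8
Therefore output = [8, -12, 18, -17, 8].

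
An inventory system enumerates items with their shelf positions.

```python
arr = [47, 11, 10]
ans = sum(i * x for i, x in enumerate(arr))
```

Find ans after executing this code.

Step 1: Compute i * x for each (i, x) in enumerate([47, 11, 10]):
  i=0, x=47: 0*47 = 0
  i=1, x=11: 1*11 = 11
  i=2, x=10: 2*10 = 20
Step 2: sum = 0 + 11 + 20 = 31.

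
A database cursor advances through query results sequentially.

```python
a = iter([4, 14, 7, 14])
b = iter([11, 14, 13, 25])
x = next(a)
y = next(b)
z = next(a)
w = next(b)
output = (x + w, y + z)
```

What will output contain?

Step 1: a iterates [4, 14, 7, 14], b iterates [11, 14, 13, 25].
Step 2: x = next(a) = 4, y = next(b) = 11.
Step 3: z = next(a) = 14, w = next(b) = 14.
Step 4: output = (4 + 14, 11 + 14) = (18, 25).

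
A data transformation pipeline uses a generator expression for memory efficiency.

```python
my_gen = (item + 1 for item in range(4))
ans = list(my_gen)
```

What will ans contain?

Step 1: For each item in range(4), compute item+1:
  item=0: 0+1 = 1
  item=1: 1+1 = 2
  item=2: 2+1 = 3
  item=3: 3+1 = 4
Therefore ans = [1, 2, 3, 4].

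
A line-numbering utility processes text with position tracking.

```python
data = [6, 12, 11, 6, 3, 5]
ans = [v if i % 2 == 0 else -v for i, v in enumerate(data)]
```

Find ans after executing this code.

Step 1: For each (i, v), keep v if i is even, negate if odd:
  i=0 (even): keep 6
  i=1 (odd): negate to -12
  i=2 (even): keep 11
  i=3 (odd): negate to -6
  i=4 (even): keep 3
  i=5 (odd): negate to -5
Therefore ans = [6, -12, 11, -6, 3, -5].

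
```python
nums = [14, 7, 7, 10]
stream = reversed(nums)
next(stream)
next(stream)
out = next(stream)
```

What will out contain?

Step 1: reversed([14, 7, 7, 10]) gives iterator: [10, 7, 7, 14].
Step 2: First next() = 10, second next() = 7.
Step 3: Third next() = 7.
Therefore out = 7.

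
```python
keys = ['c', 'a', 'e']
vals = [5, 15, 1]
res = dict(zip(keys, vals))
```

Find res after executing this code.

Step 1: zip pairs keys with values:
  'c' -> 5
  'a' -> 15
  'e' -> 1
Therefore res = {'c': 5, 'a': 15, 'e': 1}.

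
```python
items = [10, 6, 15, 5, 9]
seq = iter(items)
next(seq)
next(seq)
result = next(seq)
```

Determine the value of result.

Step 1: Create iterator over [10, 6, 15, 5, 9].
Step 2: next() consumes 10.
Step 3: next() consumes 6.
Step 4: next() returns 15.
Therefore result = 15.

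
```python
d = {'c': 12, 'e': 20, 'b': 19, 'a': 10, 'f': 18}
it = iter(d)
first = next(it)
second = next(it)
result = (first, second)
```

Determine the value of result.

Step 1: iter(d) iterates over keys: ['c', 'e', 'b', 'a', 'f'].
Step 2: first = next(it) = 'c', second = next(it) = 'e'.
Therefore result = ('c', 'e').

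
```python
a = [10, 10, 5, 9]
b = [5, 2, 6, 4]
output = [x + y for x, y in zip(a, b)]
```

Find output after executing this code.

Step 1: Add corresponding elements:
  10 + 5 = 15
  10 + 2 = 12
  5 + 6 = 11
  9 + 4 = 13
Therefore output = [15, 12, 11, 13].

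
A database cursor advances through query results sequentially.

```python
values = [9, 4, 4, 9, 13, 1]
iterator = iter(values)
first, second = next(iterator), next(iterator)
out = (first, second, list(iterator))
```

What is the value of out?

Step 1: Create iterator over [9, 4, 4, 9, 13, 1].
Step 2: first = 9, second = 4.
Step 3: Remaining elements: [4, 9, 13, 1].
Therefore out = (9, 4, [4, 9, 13, 1]).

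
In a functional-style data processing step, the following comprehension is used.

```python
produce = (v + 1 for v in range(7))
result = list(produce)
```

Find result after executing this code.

Step 1: For each v in range(7), compute v+1:
  v=0: 0+1 = 1
  v=1: 1+1 = 2
  v=2: 2+1 = 3
  v=3: 3+1 = 4
  v=4: 4+1 = 5
  v=5: 5+1 = 6
  v=6: 6+1 = 7
Therefore result = [1, 2, 3, 4, 5, 6, 7].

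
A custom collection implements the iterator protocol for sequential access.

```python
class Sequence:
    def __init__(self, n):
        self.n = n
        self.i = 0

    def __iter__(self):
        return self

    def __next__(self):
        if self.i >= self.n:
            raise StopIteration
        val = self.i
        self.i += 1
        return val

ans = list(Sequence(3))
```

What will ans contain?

Step 1: Sequence(3) creates an iterator counting 0 to 2.
Step 2: list() consumes all values: [0, 1, 2].
Therefore ans = [0, 1, 2].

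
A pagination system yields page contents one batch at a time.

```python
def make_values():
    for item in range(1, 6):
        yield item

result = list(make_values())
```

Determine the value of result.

Step 1: The generator yields each value from range(1, 6).
Step 2: list() consumes all yields: [1, 2, 3, 4, 5].
Therefore result = [1, 2, 3, 4, 5].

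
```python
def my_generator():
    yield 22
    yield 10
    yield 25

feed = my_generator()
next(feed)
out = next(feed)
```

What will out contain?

Step 1: my_generator() creates a generator.
Step 2: next(feed) yields 22 (consumed and discarded).
Step 3: next(feed) yields 10, assigned to out.
Therefore out = 10.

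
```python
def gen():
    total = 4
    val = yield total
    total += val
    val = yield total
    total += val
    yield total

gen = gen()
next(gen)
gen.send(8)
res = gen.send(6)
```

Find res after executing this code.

Step 1: next() -> yield total=4.
Step 2: send(8) -> val=8, total = 4+8 = 12, yield 12.
Step 3: send(6) -> val=6, total = 12+6 = 18, yield 18.
Therefore res = 18.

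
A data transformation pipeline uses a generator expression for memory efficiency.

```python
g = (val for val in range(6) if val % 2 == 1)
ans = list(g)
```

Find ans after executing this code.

Step 1: Filter range(6) keeping only odd values:
  val=0: even, excluded
  val=1: odd, included
  val=2: even, excluded
  val=3: odd, included
  val=4: even, excluded
  val=5: odd, included
Therefore ans = [1, 3, 5].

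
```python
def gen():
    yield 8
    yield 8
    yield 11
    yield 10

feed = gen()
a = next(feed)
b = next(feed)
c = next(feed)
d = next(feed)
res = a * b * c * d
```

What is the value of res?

Step 1: Create generator and consume all values:
  a = next(feed) = 8
  b = next(feed) = 8
  c = next(feed) = 11
  d = next(feed) = 10
Step 2: res = 8 * 8 * 11 * 10 = 7040.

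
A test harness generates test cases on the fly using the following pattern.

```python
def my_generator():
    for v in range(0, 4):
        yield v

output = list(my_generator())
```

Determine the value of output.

Step 1: The generator yields each value from range(0, 4).
Step 2: list() consumes all yields: [0, 1, 2, 3].
Therefore output = [0, 1, 2, 3].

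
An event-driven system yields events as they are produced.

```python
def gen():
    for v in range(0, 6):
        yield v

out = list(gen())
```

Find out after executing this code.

Step 1: The generator yields each value from range(0, 6).
Step 2: list() consumes all yields: [0, 1, 2, 3, 4, 5].
Therefore out = [0, 1, 2, 3, 4, 5].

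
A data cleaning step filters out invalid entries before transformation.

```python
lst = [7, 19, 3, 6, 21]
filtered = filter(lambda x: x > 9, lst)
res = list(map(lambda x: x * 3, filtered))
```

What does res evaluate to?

Step 1: Filter lst for elements > 9:
  7: removed
  19: kept
  3: removed
  6: removed
  21: kept
Step 2: Map x * 3 on filtered [19, 21]:
  19 -> 57
  21 -> 63
Therefore res = [57, 63].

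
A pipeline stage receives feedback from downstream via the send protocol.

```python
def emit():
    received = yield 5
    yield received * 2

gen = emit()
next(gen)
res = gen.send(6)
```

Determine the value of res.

Step 1: next(gen) advances to first yield, producing 5.
Step 2: send(6) resumes, received = 6.
Step 3: yield received * 2 = 6 * 2 = 12.
Therefore res = 12.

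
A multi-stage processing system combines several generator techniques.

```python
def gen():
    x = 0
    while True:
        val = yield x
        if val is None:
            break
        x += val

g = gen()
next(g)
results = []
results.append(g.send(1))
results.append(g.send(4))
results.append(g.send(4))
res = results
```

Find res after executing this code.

Step 1: next(g) -> yield 0.
Step 2: send(1) -> x = 1, yield 1.
Step 3: send(4) -> x = 5, yield 5.
Step 4: send(4) -> x = 9, yield 9.
Therefore res = [1, 5, 9].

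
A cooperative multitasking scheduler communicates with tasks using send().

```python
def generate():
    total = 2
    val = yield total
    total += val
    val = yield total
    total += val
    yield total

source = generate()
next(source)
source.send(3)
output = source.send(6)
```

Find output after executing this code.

Step 1: next() -> yield total=2.
Step 2: send(3) -> val=3, total = 2+3 = 5, yield 5.
Step 3: send(6) -> val=6, total = 5+6 = 11, yield 11.
Therefore output = 11.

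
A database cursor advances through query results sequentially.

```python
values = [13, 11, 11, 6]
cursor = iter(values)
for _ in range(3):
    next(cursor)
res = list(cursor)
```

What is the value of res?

Step 1: Create iterator over [13, 11, 11, 6].
Step 2: Advance 3 positions (consuming [13, 11, 11]).
Step 3: list() collects remaining elements: [6].
Therefore res = [6].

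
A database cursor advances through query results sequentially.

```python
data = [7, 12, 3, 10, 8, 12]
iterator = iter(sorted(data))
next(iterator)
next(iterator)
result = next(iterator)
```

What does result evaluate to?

Step 1: sorted([7, 12, 3, 10, 8, 12]) = [3, 7, 8, 10, 12, 12].
Step 2: Create iterator and skip 2 elements.
Step 3: next() returns 8.
Therefore result = 8.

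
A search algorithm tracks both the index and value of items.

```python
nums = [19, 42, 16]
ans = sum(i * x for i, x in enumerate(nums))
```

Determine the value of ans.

Step 1: Compute i * x for each (i, x) in enumerate([19, 42, 16]):
  i=0, x=19: 0*19 = 0
  i=1, x=42: 1*42 = 42
  i=2, x=16: 2*16 = 32
Step 2: sum = 0 + 42 + 32 = 74.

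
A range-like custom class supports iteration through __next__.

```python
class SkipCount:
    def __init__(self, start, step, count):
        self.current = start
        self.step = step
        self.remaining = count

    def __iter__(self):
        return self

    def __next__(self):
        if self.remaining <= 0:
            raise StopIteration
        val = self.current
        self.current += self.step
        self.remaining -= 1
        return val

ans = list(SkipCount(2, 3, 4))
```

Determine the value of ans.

Step 1: SkipCount starts at 2, increments by 3, for 4 steps:
  Yield 2, then current += 3
  Yield 5, then current += 3
  Yield 8, then current += 3
  Yield 11, then current += 3
Therefore ans = [2, 5, 8, 11].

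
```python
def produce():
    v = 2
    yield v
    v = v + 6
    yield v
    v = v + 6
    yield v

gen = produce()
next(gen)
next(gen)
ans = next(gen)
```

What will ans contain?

Step 1: Trace through generator execution:
  Yield 1: v starts at 2, yield 2
  Yield 2: v = 2 + 6 = 8, yield 8
  Yield 3: v = 8 + 6 = 14, yield 14
Step 2: First next() gets 2, second next() gets the second value, third next() yields 14.
Therefore ans = 14.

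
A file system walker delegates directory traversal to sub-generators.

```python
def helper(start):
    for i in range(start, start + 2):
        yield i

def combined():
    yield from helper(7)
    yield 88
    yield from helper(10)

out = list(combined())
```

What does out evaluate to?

Step 1: combined() delegates to helper(7):
  yield 7
  yield 8
Step 2: yield 88
Step 3: Delegates to helper(10):
  yield 10
  yield 11
Therefore out = [7, 8, 88, 10, 11].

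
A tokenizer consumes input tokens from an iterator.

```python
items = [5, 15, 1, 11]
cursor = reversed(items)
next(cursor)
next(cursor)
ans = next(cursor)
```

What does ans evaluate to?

Step 1: reversed([5, 15, 1, 11]) gives iterator: [11, 1, 15, 5].
Step 2: First next() = 11, second next() = 1.
Step 3: Third next() = 15.
Therefore ans = 15.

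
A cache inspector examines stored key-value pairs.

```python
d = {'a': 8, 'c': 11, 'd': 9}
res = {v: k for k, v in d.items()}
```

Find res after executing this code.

Step 1: Invert dict (swap keys and values):
  'a': 8 -> 8: 'a'
  'c': 11 -> 11: 'c'
  'd': 9 -> 9: 'd'
Therefore res = {8: 'a', 11: 'c', 9: 'd'}.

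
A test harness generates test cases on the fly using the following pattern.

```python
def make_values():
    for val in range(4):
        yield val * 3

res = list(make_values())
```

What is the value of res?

Step 1: For each val in range(4), yield val * 3:
  val=0: yield 0 * 3 = 0
  val=1: yield 1 * 3 = 3
  val=2: yield 2 * 3 = 6
  val=3: yield 3 * 3 = 9
Therefore res = [0, 3, 6, 9].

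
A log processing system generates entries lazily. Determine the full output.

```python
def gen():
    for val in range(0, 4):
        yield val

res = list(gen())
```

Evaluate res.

Step 1: The generator yields each value from range(0, 4).
Step 2: list() consumes all yields: [0, 1, 2, 3].
Therefore res = [0, 1, 2, 3].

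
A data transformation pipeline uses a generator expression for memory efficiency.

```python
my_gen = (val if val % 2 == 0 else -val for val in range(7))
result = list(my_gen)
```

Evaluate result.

Step 1: For each val in range(7), yield val if even, else -val:
  val=0: even, yield 0
  val=1: odd, yield -1
  val=2: even, yield 2
  val=3: odd, yield -3
  val=4: even, yield 4
  val=5: odd, yield -5
  val=6: even, yield 6
Therefore result = [0, -1, 2, -3, 4, -5, 6].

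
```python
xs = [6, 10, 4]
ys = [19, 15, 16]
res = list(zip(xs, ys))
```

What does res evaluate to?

Step 1: zip pairs elements at same index:
  Index 0: (6, 19)
  Index 1: (10, 15)
  Index 2: (4, 16)
Therefore res = [(6, 19), (10, 15), (4, 16)].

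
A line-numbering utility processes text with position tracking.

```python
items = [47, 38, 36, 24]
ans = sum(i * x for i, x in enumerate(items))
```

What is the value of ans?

Step 1: Compute i * x for each (i, x) in enumerate([47, 38, 36, 24]):
  i=0, x=47: 0*47 = 0
  i=1, x=38: 1*38 = 38
  i=2, x=36: 2*36 = 72
  i=3, x=24: 3*24 = 72
Step 2: sum = 0 + 38 + 72 + 72 = 182.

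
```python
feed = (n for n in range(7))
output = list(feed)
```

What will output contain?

Step 1: Generator expression iterates range(7): [0, 1, 2, 3, 4, 5, 6].
Step 2: list() collects all values.
Therefore output = [0, 1, 2, 3, 4, 5, 6].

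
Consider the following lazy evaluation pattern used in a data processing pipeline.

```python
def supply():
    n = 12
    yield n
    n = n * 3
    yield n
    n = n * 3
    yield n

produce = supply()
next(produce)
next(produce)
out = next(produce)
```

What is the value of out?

Step 1: Trace through generator execution:
  Yield 1: n starts at 12, yield 12
  Yield 2: n = 12 * 3 = 36, yield 36
  Yield 3: n = 36 * 3 = 108, yield 108
Step 2: First next() gets 12, second next() gets the second value, third next() yields 108.
Therefore out = 108.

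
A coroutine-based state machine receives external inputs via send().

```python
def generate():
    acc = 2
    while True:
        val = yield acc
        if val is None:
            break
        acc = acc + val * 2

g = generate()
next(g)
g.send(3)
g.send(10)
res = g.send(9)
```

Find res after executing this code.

Step 1: next() -> yield acc=2.
Step 2: send(3) -> val=3, acc = 2 + 3*2 = 8, yield 8.
Step 3: send(10) -> val=10, acc = 8 + 10*2 = 28, yield 28.
Step 4: send(9) -> val=9, acc = 28 + 9*2 = 46, yield 46.
Therefore res = 46.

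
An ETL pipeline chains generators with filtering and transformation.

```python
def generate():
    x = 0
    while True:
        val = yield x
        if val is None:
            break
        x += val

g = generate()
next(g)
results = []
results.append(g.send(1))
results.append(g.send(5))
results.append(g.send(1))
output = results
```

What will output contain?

Step 1: next(g) -> yield 0.
Step 2: send(1) -> x = 1, yield 1.
Step 3: send(5) -> x = 6, yield 6.
Step 4: send(1) -> x = 7, yield 7.
Therefore output = [1, 6, 7].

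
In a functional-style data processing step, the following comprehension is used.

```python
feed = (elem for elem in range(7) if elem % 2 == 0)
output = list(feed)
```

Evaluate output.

Step 1: Filter range(7) keeping only even values:
  elem=0: even, included
  elem=1: odd, excluded
  elem=2: even, included
  elem=3: odd, excluded
  elem=4: even, included
  elem=5: odd, excluded
  elem=6: even, included
Therefore output = [0, 2, 4, 6].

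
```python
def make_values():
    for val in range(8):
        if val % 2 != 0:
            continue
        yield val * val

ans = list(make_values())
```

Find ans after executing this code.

Step 1: Only yield val**2 when val is divisible by 2:
  val=0: 0 % 2 == 0, yield 0**2 = 0
  val=2: 2 % 2 == 0, yield 2**2 = 4
  val=4: 4 % 2 == 0, yield 4**2 = 16
  val=6: 6 % 2 == 0, yield 6**2 = 36
Therefore ans = [0, 4, 16, 36].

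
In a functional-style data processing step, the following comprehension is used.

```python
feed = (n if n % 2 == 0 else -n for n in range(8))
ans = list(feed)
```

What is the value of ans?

Step 1: For each n in range(8), yield n if even, else -n:
  n=0: even, yield 0
  n=1: odd, yield -1
  n=2: even, yield 2
  n=3: odd, yield -3
  n=4: even, yield 4
  n=5: odd, yield -5
  n=6: even, yield 6
  n=7: odd, yield -7
Therefore ans = [0, -1, 2, -3, 4, -5, 6, -7].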